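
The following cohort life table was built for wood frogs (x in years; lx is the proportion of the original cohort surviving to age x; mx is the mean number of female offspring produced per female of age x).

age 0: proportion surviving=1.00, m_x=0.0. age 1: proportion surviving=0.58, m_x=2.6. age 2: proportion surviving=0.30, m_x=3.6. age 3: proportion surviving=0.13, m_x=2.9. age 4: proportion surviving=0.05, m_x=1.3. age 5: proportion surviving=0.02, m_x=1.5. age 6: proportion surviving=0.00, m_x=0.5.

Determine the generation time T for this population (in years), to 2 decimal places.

1.70

lx·mx: 0, 1.508, 1.08, 0.377, 0.065, 0.03, 0 → R0 = 3.06
x·lx·mx: 0, 1.508, 2.16, 1.131, 0.26, 0.15, 0 → Σ = 5.209
T = 5.209 / 3.06 = 1.702288… → 1.70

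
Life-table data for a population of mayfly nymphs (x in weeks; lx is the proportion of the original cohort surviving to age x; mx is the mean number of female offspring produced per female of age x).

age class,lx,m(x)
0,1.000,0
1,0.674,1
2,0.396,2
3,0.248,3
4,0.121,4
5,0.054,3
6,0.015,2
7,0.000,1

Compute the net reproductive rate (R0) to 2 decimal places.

lx·mx by age: 0, 0.674, 0.792, 0.744, 0.484, 0.162, 0.03, 0
R0 = Σ lx·mx = 2.886 → 2.89

2.89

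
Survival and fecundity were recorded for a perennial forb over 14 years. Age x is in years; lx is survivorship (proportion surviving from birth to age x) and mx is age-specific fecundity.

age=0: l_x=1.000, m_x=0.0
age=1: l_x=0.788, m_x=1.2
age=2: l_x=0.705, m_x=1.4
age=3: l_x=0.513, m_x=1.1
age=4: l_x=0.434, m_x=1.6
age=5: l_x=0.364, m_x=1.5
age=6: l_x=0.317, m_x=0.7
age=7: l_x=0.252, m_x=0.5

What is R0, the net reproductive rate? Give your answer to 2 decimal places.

lx·mx by age: 0, 0.9456, 0.987, 0.5643, 0.6944, 0.546, 0.2219, 0.126
R0 = Σ lx·mx = 4.0852 → 4.09

4.09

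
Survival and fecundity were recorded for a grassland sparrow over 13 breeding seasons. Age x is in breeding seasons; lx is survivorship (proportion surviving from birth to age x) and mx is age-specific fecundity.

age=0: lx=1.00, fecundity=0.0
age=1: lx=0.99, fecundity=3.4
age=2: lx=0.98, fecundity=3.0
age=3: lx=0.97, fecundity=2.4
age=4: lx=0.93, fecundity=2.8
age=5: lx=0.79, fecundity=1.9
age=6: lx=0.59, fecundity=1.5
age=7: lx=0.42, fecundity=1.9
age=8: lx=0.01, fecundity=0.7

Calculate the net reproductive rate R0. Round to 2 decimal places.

14.43

lx·mx by age: 0, 3.366, 2.94, 2.328, 2.604, 1.501, 0.885, 0.798, 0.007
R0 = Σ lx·mx = 14.429 → 14.43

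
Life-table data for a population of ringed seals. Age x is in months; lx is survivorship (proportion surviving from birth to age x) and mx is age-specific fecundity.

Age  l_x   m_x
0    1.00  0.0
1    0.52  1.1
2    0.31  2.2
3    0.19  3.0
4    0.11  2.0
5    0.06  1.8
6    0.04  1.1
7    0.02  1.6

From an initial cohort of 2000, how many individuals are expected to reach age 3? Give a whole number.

380

Expected survivors = N0 · l_3 = 2000 × 0.19 = 380 → 380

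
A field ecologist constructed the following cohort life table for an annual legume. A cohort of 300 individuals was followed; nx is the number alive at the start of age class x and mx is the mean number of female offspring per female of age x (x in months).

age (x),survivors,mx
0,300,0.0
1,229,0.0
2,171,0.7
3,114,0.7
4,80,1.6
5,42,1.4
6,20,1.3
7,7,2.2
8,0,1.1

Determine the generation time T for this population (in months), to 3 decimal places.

lx = nx/n0 = nx/300: 1, 0.76333…, 0.57, 0.38, 0.26667…, 0.14, 0.06667…, 0.02333…, 0
lx·mx: 0, 0, 0.399, 0.266, 0.426667…, 0.196, 0.086667…, 0.051333…, 0 → R0 = 1.425667…
x·lx·mx: 0, 0, 0.798, 0.798, 1.706667…, 0.98, 0.52…, 0.359333…, 0 → Σ = 5.162…
T = 5.162… / 1.425667… = 3.620762… → 3.621

3.621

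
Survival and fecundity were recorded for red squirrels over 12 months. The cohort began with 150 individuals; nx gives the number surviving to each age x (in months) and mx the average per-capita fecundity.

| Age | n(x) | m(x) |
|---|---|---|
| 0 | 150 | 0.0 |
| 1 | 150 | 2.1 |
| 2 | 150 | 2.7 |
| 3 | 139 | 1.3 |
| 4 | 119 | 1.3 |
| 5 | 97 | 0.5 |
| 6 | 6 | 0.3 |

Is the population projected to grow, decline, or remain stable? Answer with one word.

growing

lx = nx/n0 = nx/150: 1, 1, 1, 0.92667…, 0.79333…, 0.64667…, 0.04
R0 = Σ lx·mx = 0 + 2.1 + 2.7 + 1.204667… + 1.031333… + 0.323333… + 0.012 = 7.371333…
R0 > 1, so the population is growing.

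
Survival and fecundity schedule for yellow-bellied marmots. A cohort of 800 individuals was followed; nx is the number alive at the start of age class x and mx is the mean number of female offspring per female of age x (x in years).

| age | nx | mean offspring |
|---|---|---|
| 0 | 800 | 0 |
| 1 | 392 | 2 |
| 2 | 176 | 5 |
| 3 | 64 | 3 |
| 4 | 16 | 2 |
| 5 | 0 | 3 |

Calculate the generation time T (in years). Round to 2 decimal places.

1.72

lx = nx/n0 = nx/800: 1, 0.49, 0.22, 0.08, 0.02, 0
lx·mx: 0, 0.98, 1.1, 0.24, 0.04, 0 → R0 = 2.36
x·lx·mx: 0, 0.98, 2.2, 0.72, 0.16, 0 → Σ = 4.06
T = 4.06 / 2.36 = 1.720339… → 1.72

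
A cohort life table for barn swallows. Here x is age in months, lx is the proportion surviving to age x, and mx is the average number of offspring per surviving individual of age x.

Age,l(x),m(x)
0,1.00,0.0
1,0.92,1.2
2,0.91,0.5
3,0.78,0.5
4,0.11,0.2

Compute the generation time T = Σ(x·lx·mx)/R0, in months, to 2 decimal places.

lx·mx: 0, 1.104, 0.455, 0.39, 0.022 → R0 = 1.971
x·lx·mx: 0, 1.104, 0.91, 1.17, 0.088 → Σ = 3.272
T = 3.272 / 1.971 = 1.660071… → 1.66

1.66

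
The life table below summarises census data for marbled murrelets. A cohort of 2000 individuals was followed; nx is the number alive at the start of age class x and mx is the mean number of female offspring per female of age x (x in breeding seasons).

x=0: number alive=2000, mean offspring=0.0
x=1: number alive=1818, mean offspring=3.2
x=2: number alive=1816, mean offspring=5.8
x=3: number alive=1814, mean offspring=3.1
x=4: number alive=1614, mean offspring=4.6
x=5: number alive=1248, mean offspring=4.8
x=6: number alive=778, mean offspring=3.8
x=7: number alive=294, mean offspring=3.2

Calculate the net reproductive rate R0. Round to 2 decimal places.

19.64

lx = nx/n0 = nx/2000: 1, 0.909, 0.908, 0.907, 0.807, 0.624, 0.389, 0.147
lx·mx by age: 0, 2.9088, 5.2664, 2.8117, 3.7122, 2.9952, 1.4782, 0.4704
R0 = Σ lx·mx = 19.6429 → 19.64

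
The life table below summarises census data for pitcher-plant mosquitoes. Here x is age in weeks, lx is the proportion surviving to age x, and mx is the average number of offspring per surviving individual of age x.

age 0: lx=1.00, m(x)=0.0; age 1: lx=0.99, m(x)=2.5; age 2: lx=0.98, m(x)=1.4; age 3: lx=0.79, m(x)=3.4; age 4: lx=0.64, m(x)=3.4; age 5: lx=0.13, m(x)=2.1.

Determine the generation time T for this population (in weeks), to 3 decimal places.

2.599

lx·mx: 0, 2.475, 1.372, 2.686, 2.176, 0.273 → R0 = 8.982
x·lx·mx: 0, 2.475, 2.744, 8.058, 8.704, 1.365 → Σ = 23.346
T = 23.346 / 8.982 = 2.599198… → 2.599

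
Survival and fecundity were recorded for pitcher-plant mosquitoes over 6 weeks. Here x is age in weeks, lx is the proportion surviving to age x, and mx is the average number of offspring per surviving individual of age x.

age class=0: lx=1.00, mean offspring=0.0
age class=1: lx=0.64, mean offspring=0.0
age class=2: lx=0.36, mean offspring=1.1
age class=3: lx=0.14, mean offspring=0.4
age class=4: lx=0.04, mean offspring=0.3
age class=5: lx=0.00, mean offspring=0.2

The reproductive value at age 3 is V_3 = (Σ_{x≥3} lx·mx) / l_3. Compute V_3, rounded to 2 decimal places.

0.49

lx·mx for x ≥ 3: 0.056, 0.012, 0 → sum = 0.068
V_3 = 0.068 / l_3 = 0.068 / 0.14 = 0.485714… → 0.49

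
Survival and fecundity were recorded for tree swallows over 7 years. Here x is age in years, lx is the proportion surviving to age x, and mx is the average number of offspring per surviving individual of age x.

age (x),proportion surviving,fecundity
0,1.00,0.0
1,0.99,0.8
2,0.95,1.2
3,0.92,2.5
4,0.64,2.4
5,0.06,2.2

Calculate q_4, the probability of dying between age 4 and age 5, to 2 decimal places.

q_4 = (l_4 − l_5) / l_4 = (0.64 − 0.06) / 0.64
     = 0.58 / 0.64 = 0.90625 → 0.91

0.91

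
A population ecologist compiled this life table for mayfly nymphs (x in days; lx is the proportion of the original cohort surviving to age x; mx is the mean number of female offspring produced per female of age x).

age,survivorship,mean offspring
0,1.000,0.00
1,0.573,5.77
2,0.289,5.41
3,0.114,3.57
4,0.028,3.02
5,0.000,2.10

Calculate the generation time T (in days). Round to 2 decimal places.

1.49

lx·mx: 0, 3.30621, 1.56349, 0.40698, 0.08456, 0 → R0 = 5.36124
x·lx·mx: 0, 3.30621, 3.12698, 1.22094, 0.33824, 0 → Σ = 7.99237
T = 7.99237 / 5.36124 = 1.490769… → 1.49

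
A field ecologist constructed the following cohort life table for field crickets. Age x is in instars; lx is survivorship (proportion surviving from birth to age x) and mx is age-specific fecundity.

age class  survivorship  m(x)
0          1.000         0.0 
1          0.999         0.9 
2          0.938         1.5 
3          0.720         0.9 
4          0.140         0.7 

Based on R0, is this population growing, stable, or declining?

growing

R0 = Σ lx·mx = 0 + 0.8991 + 1.407 + 0.648 + 0.098 = 3.0521
R0 > 1, so the population is growing.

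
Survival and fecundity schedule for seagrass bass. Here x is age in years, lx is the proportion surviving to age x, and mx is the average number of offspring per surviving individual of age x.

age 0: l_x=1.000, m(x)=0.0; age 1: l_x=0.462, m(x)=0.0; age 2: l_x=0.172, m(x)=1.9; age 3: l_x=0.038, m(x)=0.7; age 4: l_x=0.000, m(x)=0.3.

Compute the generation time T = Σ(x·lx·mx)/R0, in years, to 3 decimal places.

lx·mx: 0, 0, 0.3268, 0.0266, 0 → R0 = 0.3534
x·lx·mx: 0, 0, 0.6536, 0.0798, 0 → Σ = 0.7334
T = 0.7334 / 0.3534 = 2.075269… → 2.075

2.075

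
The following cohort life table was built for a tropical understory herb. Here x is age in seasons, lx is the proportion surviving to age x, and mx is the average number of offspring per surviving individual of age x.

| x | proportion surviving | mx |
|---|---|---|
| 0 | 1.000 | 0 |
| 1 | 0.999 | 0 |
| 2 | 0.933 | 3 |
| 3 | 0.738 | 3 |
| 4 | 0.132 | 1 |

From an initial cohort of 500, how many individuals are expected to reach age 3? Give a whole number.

Expected survivors = N0 · l_3 = 500 × 0.738 = 369 → 369

369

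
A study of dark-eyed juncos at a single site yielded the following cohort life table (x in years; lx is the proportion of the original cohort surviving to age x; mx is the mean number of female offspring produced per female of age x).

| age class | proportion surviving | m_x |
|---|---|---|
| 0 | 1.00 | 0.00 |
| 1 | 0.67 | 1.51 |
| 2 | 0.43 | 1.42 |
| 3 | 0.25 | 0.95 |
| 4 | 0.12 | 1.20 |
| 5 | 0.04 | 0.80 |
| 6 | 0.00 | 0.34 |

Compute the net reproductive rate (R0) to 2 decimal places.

lx·mx by age: 0, 1.0117, 0.6106, 0.2375, 0.144, 0.032, 0
R0 = Σ lx·mx = 2.0358 → 2.04

2.04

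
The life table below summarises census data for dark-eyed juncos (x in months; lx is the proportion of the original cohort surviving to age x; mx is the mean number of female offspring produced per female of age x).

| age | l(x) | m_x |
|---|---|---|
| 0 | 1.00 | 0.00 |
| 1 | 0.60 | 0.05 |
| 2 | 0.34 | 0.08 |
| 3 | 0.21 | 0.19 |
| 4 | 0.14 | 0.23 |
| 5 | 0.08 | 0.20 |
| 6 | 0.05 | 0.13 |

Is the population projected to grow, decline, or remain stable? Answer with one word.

R0 = Σ lx·mx = 0 + 0.03 + 0.0272 + 0.0399 + 0.0322 + 0.016 + 0.0065 = 0.1518
R0 < 1, so the population is declining.

declining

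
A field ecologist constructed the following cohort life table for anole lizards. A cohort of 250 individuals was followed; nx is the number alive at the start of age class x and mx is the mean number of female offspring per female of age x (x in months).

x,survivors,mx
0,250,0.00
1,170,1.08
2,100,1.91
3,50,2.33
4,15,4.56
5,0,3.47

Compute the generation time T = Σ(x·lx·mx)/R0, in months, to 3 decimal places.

lx = nx/n0 = nx/250: 1, 0.68, 0.4, 0.2, 0.06, 0
lx·mx: 0, 0.7344, 0.764, 0.466, 0.2736, 0 → R0 = 2.238
x·lx·mx: 0, 0.7344, 1.528, 1.398, 1.0944, 0 → Σ = 4.7548
T = 4.7548 / 2.238 = 2.124576… → 2.125

2.125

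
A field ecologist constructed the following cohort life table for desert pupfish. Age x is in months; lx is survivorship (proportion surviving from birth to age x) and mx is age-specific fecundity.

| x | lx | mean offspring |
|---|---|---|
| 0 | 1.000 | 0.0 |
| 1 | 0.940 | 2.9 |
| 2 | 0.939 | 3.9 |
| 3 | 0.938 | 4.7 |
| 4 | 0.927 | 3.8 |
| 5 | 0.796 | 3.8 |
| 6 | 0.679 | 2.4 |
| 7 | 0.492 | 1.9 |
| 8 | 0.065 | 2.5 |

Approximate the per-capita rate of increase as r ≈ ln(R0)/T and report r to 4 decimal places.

R0 = Σ lx·mx = 0 + 2.726 + 3.6621 + 4.4086 + 3.5226 + 3.0248 + 1.6296 + 0.9348 + 0.1625 = 20.071
Σ x·lx·mx = 70.1116; T = 70.1116/20.071 = 3.49318…
r ≈ ln(R0)/T = ln(20.071)/3.49318… = 0.858609… → 0.8586

0.8586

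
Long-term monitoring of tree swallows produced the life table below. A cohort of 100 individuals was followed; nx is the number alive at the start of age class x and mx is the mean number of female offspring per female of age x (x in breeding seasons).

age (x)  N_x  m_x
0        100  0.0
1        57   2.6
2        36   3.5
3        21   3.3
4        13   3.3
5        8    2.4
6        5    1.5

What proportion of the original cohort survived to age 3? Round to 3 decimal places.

l_3 = n_3/n_0 = 21/100 = 0.21 → 0.210

0.210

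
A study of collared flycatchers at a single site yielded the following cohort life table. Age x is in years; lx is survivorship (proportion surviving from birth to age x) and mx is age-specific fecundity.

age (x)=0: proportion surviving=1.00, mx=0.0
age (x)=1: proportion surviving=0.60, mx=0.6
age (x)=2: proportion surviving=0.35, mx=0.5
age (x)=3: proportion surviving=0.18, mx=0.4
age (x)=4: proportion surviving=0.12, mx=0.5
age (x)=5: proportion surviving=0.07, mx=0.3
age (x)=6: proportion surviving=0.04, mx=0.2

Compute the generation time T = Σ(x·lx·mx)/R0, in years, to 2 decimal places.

lx·mx: 0, 0.36, 0.175, 0.072, 0.06, 0.021, 0.008 → R0 = 0.696
x·lx·mx: 0, 0.36, 0.35, 0.216, 0.24, 0.105, 0.048 → Σ = 1.319
T = 1.319 / 0.696 = 1.895115… → 1.90

1.90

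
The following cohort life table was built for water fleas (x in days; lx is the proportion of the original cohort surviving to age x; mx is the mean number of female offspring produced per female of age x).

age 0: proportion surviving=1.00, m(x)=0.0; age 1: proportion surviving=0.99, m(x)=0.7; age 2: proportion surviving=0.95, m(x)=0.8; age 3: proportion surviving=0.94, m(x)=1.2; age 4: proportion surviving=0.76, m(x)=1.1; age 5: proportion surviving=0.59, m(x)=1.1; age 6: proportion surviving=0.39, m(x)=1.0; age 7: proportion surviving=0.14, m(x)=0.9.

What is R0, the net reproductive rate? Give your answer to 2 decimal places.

lx·mx by age: 0, 0.693, 0.76, 1.128, 0.836, 0.649, 0.39, 0.126
R0 = Σ lx·mx = 4.582 → 4.58

4.58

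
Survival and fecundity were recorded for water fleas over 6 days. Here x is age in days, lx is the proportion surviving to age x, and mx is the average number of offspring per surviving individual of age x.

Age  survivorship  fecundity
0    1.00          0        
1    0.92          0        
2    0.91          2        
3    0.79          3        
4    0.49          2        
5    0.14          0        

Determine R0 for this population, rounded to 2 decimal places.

5.17

lx·mx by age: 0, 0, 1.82, 2.37, 0.98, 0
R0 = Σ lx·mx = 5.17 → 5.17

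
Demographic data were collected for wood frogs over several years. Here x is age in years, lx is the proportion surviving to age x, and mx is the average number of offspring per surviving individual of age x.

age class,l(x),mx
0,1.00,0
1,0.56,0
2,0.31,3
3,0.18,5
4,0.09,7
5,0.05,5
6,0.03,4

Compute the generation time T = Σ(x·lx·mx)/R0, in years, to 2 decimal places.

lx·mx: 0, 0, 0.93, 0.9, 0.63, 0.25, 0.12 → R0 = 2.83
x·lx·mx: 0, 0, 1.86, 2.7, 2.52, 1.25, 0.72 → Σ = 9.05
T = 9.05 / 2.83 = 3.19788… → 3.20

3.20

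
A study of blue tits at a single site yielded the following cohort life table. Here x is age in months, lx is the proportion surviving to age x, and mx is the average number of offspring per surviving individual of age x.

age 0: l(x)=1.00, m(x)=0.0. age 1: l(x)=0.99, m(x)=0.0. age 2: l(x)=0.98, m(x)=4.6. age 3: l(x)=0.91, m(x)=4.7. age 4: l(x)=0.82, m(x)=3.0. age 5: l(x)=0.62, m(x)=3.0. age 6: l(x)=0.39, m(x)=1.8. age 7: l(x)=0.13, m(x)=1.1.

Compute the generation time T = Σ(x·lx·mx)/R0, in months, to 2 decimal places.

lx·mx: 0, 0, 4.508, 4.277, 2.46, 1.86, 0.702, 0.143 → R0 = 13.95
x·lx·mx: 0, 0, 9.016, 12.831, 9.84, 9.3, 4.212, 1.001 → Σ = 46.2
T = 46.2 / 13.95 = 3.311828… → 3.31

3.31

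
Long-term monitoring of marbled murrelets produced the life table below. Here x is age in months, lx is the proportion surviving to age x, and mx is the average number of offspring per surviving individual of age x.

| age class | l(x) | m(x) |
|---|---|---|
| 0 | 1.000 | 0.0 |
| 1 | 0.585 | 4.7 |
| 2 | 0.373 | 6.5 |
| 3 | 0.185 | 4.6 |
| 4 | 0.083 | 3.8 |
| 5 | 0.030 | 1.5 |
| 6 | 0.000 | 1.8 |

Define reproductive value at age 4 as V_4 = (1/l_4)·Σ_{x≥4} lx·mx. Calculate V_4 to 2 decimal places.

lx·mx for x ≥ 4: 0.3154, 0.045, 0 → sum = 0.3604
V_4 = 0.3604 / l_4 = 0.3604 / 0.083 = 4.342169… → 4.34

4.34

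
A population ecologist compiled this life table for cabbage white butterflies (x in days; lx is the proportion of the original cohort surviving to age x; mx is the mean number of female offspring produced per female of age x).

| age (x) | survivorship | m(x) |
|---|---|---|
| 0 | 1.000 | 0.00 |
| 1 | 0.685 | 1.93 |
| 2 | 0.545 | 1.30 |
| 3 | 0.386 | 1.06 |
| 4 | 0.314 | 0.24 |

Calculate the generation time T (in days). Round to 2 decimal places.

1.70

lx·mx: 0, 1.32205, 0.7085, 0.40916, 0.07536 → R0 = 2.51507
x·lx·mx: 0, 1.32205, 1.417, 1.22748, 0.30144 → Σ = 4.26797
T = 4.26797 / 2.51507 = 1.696959… → 1.70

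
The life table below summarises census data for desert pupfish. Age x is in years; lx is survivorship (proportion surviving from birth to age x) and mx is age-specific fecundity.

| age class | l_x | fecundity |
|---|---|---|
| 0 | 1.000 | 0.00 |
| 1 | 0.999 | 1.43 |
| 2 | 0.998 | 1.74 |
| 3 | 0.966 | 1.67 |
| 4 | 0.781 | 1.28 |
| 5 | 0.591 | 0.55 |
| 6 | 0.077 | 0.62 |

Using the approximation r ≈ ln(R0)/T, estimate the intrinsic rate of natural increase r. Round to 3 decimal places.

0.714

R0 = Σ lx·mx = 0 + 1.42857 + 1.73652 + 1.61322 + 0.99968 + 0.32505 + 0.04774 = 6.15078
Σ x·lx·mx = 15.65168; T = 15.65168/6.15078 = 2.54467…
r ≈ ln(R0)/T = ln(6.15078)/2.54467… = 0.71388… → 0.714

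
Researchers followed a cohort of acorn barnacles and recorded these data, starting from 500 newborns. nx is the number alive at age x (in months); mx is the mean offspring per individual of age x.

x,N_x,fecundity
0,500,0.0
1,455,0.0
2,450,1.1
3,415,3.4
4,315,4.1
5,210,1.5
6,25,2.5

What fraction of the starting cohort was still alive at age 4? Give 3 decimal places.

l_4 = n_4/n_0 = 315/500 = 0.63 → 0.630

0.630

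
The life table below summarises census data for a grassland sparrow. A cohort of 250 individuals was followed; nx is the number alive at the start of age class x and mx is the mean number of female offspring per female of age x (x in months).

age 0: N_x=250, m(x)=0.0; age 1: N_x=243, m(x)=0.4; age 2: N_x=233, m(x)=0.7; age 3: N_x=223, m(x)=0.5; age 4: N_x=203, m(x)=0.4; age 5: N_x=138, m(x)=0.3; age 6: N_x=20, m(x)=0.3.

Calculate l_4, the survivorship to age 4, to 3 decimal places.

0.812

l_4 = n_4/n_0 = 203/250 = 0.812 → 0.812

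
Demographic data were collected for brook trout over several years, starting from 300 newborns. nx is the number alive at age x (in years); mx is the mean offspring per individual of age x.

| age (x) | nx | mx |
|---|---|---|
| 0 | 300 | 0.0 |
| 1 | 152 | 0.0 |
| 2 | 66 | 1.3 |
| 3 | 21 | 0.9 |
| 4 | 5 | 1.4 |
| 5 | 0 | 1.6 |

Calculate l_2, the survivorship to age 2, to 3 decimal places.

0.220

l_2 = n_2/n_0 = 66/300 = 0.22 → 0.220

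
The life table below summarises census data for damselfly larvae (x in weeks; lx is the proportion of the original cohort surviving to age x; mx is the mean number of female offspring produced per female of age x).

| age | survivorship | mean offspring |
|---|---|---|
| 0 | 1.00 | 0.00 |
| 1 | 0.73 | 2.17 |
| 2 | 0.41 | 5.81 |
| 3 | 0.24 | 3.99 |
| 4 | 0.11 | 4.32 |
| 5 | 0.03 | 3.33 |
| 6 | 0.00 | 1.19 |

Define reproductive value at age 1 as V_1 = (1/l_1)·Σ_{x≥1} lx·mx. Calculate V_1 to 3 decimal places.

lx·mx for x ≥ 1: 1.5841, 2.3821, 0.9576, 0.4752, 0.0999, 0 → sum = 5.4989
V_1 = 5.4989 / l_1 = 5.4989 / 0.73 = 7.53274… → 7.533

7.533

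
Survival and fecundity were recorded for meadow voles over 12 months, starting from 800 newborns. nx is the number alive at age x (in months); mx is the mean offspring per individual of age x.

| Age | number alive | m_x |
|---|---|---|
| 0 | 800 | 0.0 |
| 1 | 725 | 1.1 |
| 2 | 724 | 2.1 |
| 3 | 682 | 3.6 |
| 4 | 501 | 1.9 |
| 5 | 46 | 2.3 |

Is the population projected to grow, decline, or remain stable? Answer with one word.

lx = nx/n0 = nx/800: 1, 0.90625, 0.905, 0.8525, 0.62625, 0.0575
R0 = Σ lx·mx = 0 + 0.996875 + 1.9005 + 3.069 + 1.189875 + 0.13225 = 7.2885
R0 > 1, so the population is growing.

growing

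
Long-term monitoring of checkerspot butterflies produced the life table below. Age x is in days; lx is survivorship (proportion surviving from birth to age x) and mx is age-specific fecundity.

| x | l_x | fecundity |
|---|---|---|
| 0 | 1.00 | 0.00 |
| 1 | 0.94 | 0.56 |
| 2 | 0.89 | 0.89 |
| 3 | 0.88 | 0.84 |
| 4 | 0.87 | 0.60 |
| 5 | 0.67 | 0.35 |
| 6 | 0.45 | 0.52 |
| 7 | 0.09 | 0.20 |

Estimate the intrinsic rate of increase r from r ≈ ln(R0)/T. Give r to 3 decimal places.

0.377

R0 = Σ lx·mx = 0 + 0.5264 + 0.7921 + 0.7392 + 0.522 + 0.2345 + 0.234 + 0.018 = 3.0662
Σ x·lx·mx = 9.1187; T = 9.1187/3.0662 = 2.97394…
r ≈ ln(R0)/T = ln(3.0662)/2.97394… = 0.37675… → 0.377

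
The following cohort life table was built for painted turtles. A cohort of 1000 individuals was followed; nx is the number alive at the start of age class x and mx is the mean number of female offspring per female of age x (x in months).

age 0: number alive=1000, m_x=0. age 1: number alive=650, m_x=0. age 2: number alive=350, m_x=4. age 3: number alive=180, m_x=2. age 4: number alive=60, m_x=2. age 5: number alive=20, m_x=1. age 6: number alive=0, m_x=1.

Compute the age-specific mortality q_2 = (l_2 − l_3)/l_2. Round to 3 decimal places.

lx = nx/n0 = nx/1000: 1, 0.65, 0.35, 0.18, 0.06, 0.02, 0
q_2 = (l_2 − l_3) / l_2 = (0.35 − 0.18) / 0.35
     = 0.17 / 0.35 = 0.485714… → 0.486

0.486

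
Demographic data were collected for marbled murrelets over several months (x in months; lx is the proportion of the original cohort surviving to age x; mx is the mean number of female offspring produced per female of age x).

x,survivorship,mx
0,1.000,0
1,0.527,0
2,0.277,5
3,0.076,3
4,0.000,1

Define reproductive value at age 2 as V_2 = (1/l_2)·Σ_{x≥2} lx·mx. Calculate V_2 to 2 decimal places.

5.82

lx·mx for x ≥ 2: 1.385, 0.228, 0 → sum = 1.613
V_2 = 1.613 / l_2 = 1.613 / 0.277 = 5.823105… → 5.82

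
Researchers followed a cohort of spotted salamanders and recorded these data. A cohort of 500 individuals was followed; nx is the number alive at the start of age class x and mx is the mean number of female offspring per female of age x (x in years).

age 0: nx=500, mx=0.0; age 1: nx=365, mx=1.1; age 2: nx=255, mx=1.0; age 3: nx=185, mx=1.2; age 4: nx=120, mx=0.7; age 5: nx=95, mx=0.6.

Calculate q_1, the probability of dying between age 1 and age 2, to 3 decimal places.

lx = nx/n0 = nx/500: 1, 0.73, 0.51, 0.37, 0.24, 0.19
q_1 = (l_1 − l_2) / l_1 = (0.73 − 0.51) / 0.73
     = 0.22 / 0.73 = 0.30137… → 0.301

0.301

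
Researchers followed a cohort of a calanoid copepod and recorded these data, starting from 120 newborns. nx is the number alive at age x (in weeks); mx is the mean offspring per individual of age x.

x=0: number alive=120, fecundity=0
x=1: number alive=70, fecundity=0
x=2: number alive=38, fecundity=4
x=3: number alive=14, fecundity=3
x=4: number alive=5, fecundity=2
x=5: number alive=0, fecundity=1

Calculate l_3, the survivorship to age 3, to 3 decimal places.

l_3 = n_3/n_0 = 14/120 = 0.116667… → 0.117

0.117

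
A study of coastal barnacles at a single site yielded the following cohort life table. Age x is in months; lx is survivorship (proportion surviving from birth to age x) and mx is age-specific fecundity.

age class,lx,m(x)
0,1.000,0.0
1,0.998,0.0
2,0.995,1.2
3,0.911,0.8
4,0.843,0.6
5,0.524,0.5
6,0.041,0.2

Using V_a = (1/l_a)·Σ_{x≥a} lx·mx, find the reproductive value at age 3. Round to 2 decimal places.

1.65

lx·mx for x ≥ 3: 0.7288, 0.5058, 0.262, 0.0082 → sum = 1.5048
V_3 = 1.5048 / l_3 = 1.5048 / 0.911 = 1.651811… → 1.65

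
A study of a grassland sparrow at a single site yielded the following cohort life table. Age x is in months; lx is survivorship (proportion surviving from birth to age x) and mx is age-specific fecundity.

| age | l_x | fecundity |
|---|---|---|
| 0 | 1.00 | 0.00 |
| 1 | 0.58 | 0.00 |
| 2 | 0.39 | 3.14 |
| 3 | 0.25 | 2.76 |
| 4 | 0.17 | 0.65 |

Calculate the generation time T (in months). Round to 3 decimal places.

lx·mx: 0, 0, 1.2246, 0.69, 0.1105 → R0 = 2.0251
x·lx·mx: 0, 0, 2.4492, 2.07, 0.442 → Σ = 4.9612
T = 4.9612 / 2.0251 = 2.449854… → 2.450

2.450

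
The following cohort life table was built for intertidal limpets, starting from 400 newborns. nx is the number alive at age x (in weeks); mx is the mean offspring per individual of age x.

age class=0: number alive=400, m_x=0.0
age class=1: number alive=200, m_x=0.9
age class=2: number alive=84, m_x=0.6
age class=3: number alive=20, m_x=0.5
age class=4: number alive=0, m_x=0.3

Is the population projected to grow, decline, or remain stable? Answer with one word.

lx = nx/n0 = nx/400: 1, 0.5, 0.21, 0.05, 0
R0 = Σ lx·mx = 0 + 0.45 + 0.126 + 0.025 + 0 = 0.601
R0 < 1, so the population is declining.

declining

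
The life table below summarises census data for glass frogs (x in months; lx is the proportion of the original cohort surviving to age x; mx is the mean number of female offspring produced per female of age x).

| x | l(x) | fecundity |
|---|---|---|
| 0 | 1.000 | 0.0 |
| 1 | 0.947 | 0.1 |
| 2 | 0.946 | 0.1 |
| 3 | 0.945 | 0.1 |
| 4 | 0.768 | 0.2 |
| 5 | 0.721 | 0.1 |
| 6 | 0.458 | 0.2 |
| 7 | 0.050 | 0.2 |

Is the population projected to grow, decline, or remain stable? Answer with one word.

R0 = Σ lx·mx = 0 + 0.0947 + 0.0946 + 0.0945 + 0.1536 + 0.0721 + 0.0916 + 0.01 = 0.6111
R0 < 1, so the population is declining.

declining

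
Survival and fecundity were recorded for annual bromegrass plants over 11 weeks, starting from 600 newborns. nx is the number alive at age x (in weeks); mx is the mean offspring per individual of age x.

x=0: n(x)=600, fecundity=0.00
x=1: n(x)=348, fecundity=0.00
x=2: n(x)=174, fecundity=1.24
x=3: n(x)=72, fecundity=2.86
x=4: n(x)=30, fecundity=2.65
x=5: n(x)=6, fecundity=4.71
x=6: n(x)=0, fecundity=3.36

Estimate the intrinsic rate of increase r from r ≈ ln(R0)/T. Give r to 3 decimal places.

lx = nx/n0 = nx/600: 1, 0.58, 0.29, 0.12, 0.05, 0.01, 0
R0 = Σ lx·mx = 0 + 0 + 0.3596 + 0.3432 + 0.1325 + 0.0471 + 0 = 0.8824
Σ x·lx·mx = 2.5143; T = 2.5143/0.8824 = 2.84939…
r ≈ ln(R0)/T = ln(0.8824)/2.84939… = -0.04391… → -0.044

-0.044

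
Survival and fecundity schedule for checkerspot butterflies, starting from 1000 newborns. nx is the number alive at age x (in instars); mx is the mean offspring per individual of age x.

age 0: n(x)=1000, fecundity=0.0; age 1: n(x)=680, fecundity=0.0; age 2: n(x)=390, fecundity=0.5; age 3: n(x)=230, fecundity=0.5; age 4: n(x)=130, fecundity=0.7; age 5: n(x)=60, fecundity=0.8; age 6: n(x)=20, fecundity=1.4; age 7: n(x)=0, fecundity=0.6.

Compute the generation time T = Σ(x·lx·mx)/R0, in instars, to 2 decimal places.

3.16

lx = nx/n0 = nx/1000: 1, 0.68, 0.39, 0.23, 0.13, 0.06, 0.02, 0
lx·mx: 0, 0, 0.195, 0.115, 0.091, 0.048, 0.028, 0 → R0 = 0.477
x·lx·mx: 0, 0, 0.39, 0.345, 0.364, 0.24, 0.168, 0 → Σ = 1.507
T = 1.507 / 0.477 = 3.159329… → 3.16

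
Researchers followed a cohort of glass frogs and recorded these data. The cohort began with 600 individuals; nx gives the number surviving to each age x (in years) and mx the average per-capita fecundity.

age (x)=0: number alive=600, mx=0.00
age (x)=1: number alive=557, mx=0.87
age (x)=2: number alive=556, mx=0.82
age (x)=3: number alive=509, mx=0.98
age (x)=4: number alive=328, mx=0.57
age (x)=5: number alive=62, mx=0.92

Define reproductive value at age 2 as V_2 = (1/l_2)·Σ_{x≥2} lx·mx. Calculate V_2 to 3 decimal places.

lx = nx/n0 = nx/600: 1, 0.92833…, 0.92667…, 0.84833…, 0.54667…, 0.10333…
lx·mx for x ≥ 2: 0.759867…, 0.831367…, 0.3116…, 0.095067… → sum = 1.9979…
V_2 = 1.9979… / l_2 = 1.9979… / 0.926667… = 2.156007… → 2.156

2.156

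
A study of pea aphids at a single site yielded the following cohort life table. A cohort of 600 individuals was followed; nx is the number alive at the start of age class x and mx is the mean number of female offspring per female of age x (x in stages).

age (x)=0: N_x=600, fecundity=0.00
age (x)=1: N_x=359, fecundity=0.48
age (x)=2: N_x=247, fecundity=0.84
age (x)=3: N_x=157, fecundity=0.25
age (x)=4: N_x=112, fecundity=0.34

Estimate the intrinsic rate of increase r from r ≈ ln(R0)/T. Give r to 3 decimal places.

lx = nx/n0 = nx/600: 1, 0.59833…, 0.41167…, 0.26167…, 0.18667…
R0 = Σ lx·mx = 0 + 0.2872… + 0.3458… + 0.06542… + 0.06347… = 0.761883…
Σ x·lx·mx = 1.428917…; T = 1.428917…/0.761883… = 1.87551…
r ≈ ln(R0)/T = ln(0.761883…)/1.87551… = -0.14501… → -0.145

-0.145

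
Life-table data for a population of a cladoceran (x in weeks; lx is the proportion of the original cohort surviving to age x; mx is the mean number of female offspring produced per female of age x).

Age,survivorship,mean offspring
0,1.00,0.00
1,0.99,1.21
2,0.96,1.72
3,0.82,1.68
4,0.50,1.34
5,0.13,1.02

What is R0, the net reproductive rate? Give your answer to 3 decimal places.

5.029

lx·mx by age: 0, 1.1979, 1.6512, 1.3776, 0.67, 0.1326
R0 = Σ lx·mx = 5.0293 → 5.029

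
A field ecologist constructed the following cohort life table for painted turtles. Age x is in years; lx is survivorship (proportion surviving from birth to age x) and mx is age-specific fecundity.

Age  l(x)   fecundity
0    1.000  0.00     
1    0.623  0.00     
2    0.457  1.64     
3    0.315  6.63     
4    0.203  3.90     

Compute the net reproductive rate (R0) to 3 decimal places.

3.630

lx·mx by age: 0, 0, 0.74948, 2.08845, 0.7917
R0 = Σ lx·mx = 3.62963 → 3.630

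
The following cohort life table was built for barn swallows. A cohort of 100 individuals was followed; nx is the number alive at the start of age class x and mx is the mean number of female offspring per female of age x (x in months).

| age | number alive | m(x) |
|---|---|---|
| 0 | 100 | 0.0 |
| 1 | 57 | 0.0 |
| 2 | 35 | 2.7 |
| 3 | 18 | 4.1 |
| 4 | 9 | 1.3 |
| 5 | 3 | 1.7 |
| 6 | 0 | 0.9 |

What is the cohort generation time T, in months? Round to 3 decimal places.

2.608

lx = nx/n0 = nx/100: 1, 0.57, 0.35, 0.18, 0.09, 0.03, 0
lx·mx: 0, 0, 0.945, 0.738, 0.117, 0.051, 0 → R0 = 1.851
x·lx·mx: 0, 0, 1.89, 2.214, 0.468, 0.255, 0 → Σ = 4.827
T = 4.827 / 1.851 = 2.60778… → 2.608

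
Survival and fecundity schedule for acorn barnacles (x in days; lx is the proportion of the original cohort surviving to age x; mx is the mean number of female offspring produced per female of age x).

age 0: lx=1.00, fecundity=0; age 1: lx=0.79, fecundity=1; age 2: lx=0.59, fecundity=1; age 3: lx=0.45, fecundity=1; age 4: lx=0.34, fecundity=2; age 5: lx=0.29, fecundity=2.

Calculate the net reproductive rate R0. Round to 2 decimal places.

3.09

lx·mx by age: 0, 0.79, 0.59, 0.45, 0.68, 0.58
R0 = Σ lx·mx = 3.09 → 3.09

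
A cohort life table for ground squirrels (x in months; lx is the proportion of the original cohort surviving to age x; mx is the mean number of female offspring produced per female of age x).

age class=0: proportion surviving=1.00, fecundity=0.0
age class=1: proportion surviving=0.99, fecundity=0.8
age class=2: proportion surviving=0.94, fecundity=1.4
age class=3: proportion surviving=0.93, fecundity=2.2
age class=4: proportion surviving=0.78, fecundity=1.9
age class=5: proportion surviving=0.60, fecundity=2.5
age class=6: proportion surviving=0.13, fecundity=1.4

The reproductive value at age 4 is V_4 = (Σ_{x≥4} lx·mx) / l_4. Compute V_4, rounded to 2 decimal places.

lx·mx for x ≥ 4: 1.482, 1.5, 0.182 → sum = 3.164
V_4 = 3.164 / l_4 = 3.164 / 0.78 = 4.05641… → 4.06

4.06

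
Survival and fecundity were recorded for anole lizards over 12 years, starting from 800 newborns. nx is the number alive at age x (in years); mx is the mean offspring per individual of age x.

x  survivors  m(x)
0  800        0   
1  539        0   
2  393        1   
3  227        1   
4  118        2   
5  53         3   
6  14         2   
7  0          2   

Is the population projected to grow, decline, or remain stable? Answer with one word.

lx = nx/n0 = nx/800: 1, 0.67375, 0.49125, 0.28375, 0.1475, 0.06625, 0.0175, 0
R0 = Σ lx·mx = 0 + 0 + 0.49125 + 0.28375 + 0.295 + 0.19875 + 0.035 + 0 = 1.30375
R0 > 1, so the population is growing.

growing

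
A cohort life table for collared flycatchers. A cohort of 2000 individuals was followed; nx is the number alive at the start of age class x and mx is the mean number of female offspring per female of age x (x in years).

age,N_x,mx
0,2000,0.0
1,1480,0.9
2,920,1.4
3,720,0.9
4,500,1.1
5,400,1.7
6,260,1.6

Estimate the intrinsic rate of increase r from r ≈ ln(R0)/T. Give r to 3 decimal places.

0.317

lx = nx/n0 = nx/2000: 1, 0.74, 0.46, 0.36, 0.25, 0.2, 0.13
R0 = Σ lx·mx = 0 + 0.666 + 0.644 + 0.324 + 0.275 + 0.34 + 0.208 = 2.457
Σ x·lx·mx = 6.974; T = 6.974/2.457 = 2.83842…
r ≈ ln(R0)/T = ln(2.457)/2.83842… = 0.3167… → 0.317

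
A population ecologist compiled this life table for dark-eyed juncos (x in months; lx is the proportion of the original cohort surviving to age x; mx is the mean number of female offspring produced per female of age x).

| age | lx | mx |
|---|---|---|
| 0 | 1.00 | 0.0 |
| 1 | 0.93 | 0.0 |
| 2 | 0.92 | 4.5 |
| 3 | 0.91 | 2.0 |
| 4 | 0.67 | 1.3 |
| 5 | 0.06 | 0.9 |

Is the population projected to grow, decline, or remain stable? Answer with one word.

growing

R0 = Σ lx·mx = 0 + 0 + 4.14 + 1.82 + 0.871 + 0.054 = 6.885
R0 > 1, so the population is growing.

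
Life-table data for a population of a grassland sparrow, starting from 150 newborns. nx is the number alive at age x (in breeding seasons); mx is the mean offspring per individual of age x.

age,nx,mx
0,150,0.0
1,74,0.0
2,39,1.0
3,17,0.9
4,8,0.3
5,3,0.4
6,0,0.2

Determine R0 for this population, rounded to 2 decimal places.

0.39

lx = nx/n0 = nx/150: 1, 0.49333…, 0.26, 0.11333…, 0.05333…, 0.02, 0
lx·mx by age: 0, 0, 0.26, 0.102…, 0.016…, 0.008, 0
R0 = Σ lx·mx = 0.386… → 0.39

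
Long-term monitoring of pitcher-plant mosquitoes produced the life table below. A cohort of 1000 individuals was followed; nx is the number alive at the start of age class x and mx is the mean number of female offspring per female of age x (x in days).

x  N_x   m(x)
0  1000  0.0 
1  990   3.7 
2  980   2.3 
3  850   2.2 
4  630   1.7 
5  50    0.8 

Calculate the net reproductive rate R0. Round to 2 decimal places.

8.90

lx = nx/n0 = nx/1000: 1, 0.99, 0.98, 0.85, 0.63, 0.05
lx·mx by age: 0, 3.663, 2.254, 1.87, 1.071, 0.04
R0 = Σ lx·mx = 8.898 → 8.90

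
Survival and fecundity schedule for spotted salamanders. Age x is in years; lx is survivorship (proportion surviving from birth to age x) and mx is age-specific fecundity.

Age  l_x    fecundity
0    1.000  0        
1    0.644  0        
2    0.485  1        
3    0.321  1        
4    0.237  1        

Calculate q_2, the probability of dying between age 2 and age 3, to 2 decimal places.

0.34

q_2 = (l_2 − l_3) / l_2 = (0.485 − 0.321) / 0.485
     = 0.164 / 0.485 = 0.338144… → 0.34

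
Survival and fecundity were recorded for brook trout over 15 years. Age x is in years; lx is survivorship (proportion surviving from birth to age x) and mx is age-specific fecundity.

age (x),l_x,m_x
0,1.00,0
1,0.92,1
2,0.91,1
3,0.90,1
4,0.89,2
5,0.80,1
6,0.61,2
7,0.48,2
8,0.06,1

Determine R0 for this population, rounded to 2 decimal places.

7.55

lx·mx by age: 0, 0.92, 0.91, 0.9, 1.78, 0.8, 1.22, 0.96, 0.06
R0 = Σ lx·mx = 7.55 → 7.55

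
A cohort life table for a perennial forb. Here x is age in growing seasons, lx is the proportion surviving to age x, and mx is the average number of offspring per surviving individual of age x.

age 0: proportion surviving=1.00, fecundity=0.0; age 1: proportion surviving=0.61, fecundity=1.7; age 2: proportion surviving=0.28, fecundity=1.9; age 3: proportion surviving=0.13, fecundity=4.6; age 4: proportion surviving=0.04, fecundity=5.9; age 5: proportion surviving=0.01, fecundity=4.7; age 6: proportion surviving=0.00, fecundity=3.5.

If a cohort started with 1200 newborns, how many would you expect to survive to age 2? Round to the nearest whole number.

Expected survivors = N0 · l_2 = 1200 × 0.28 = 336 → 336

336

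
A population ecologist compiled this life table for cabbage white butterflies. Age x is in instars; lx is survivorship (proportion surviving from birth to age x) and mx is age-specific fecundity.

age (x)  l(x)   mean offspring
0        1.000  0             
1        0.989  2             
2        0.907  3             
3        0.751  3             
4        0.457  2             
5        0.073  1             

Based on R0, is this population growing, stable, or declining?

growing

R0 = Σ lx·mx = 0 + 1.978 + 2.721 + 2.253 + 0.914 + 0.073 = 7.939
R0 > 1, so the population is growing.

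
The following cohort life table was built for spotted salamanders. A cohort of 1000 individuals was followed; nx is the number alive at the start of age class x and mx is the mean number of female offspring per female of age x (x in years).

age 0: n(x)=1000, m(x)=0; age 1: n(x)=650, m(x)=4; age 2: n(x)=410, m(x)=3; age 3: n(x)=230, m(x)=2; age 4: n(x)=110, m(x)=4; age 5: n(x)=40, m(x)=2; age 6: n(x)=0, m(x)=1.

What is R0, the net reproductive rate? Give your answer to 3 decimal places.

lx = nx/n0 = nx/1000: 1, 0.65, 0.41, 0.23, 0.11, 0.04, 0
lx·mx by age: 0, 2.6, 1.23, 0.46, 0.44, 0.08, 0
R0 = Σ lx·mx = 4.81 → 4.810

4.810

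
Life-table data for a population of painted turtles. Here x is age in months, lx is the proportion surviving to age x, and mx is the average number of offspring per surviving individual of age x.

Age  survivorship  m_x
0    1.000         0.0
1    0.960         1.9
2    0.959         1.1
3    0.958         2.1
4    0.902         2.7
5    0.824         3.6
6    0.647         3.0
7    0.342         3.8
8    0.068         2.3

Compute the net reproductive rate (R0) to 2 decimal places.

13.69

lx·mx by age: 0, 1.824, 1.0549, 2.0118, 2.4354, 2.9664, 1.941, 1.2996, 0.1564
R0 = Σ lx·mx = 13.6895 → 13.69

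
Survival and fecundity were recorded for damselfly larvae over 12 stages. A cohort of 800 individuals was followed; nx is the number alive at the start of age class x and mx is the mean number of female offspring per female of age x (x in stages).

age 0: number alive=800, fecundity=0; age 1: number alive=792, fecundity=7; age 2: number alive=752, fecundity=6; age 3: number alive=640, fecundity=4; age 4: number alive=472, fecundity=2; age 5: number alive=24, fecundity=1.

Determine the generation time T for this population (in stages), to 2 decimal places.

1.92

lx = nx/n0 = nx/800: 1, 0.99, 0.94, 0.8, 0.59, 0.03
lx·mx: 0, 6.93, 5.64, 3.2, 1.18, 0.03 → R0 = 16.98
x·lx·mx: 0, 6.93, 11.28, 9.6, 4.72, 0.15 → Σ = 32.68
T = 32.68 / 16.98 = 1.924617… → 1.92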